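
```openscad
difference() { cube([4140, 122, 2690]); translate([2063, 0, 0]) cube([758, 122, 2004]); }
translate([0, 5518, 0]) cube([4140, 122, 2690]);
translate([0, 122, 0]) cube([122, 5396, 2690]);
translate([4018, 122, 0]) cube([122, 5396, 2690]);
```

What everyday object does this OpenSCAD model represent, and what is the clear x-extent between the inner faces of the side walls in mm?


A single room. The interior width is 3896 mm.

Four walls enclosing a rectangle with a door in the front wall — a room. Outside width 4140 minus two 122 mm walls gives 3896 mm.


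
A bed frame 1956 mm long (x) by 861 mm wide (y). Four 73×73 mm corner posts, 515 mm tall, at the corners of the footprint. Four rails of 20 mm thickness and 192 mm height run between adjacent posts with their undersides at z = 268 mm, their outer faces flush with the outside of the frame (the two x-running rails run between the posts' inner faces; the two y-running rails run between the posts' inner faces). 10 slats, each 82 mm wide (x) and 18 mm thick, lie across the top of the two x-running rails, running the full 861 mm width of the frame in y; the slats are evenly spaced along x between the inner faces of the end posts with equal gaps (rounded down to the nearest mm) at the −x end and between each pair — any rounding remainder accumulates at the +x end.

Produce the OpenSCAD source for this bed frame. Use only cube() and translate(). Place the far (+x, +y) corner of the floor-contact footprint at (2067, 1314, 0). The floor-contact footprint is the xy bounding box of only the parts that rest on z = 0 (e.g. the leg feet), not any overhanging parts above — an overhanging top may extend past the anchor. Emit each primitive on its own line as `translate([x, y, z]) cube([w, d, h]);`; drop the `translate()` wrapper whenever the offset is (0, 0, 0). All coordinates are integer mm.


translate([111, 453, 0]) cube([73, 73, 515]);
translate([111, 1241, 0]) cube([73, 73, 515]);
translate([1994, 453, 0]) cube([73, 73, 515]);
translate([1994, 1241, 0]) cube([73, 73, 515]);
translate([184, 453, 268]) cube([1810, 20, 192]);
translate([184, 1294, 268]) cube([1810, 20, 192]);
translate([111, 526, 268]) cube([20, 715, 192]);
translate([2047, 526, 268]) cube([20, 715, 192]);
translate([274, 453, 460]) cube([82, 861, 18]);
translate([446, 453, 460]) cube([82, 861, 18]);
translate([618, 453, 460]) cube([82, 861, 18]);
translate([790, 453, 460]) cube([82, 861, 18]);
translate([962, 453, 460]) cube([82, 861, 18]);
translate([1134, 453, 460]) cube([82, 861, 18]);
translate([1306, 453, 460]) cube([82, 861, 18]);
translate([1478, 453, 460]) cube([82, 861, 18]);
translate([1650, 453, 460]) cube([82, 861, 18]);
translate([1822, 453, 460]) cube([82, 861, 18]);


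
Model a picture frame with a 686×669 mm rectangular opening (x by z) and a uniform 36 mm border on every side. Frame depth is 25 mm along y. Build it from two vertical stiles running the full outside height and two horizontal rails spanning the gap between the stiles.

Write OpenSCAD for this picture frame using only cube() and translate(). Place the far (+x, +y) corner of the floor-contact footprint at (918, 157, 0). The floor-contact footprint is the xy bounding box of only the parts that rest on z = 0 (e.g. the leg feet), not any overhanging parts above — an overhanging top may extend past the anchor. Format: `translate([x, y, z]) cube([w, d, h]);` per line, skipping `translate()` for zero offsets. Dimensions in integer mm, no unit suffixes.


translate([160, 132, 0]) cube([36, 25, 741]);
translate([882, 132, 0]) cube([36, 25, 741]);
translate([196, 132, 0]) cube([686, 25, 36]);
translate([196, 132, 705]) cube([686, 25, 36]);


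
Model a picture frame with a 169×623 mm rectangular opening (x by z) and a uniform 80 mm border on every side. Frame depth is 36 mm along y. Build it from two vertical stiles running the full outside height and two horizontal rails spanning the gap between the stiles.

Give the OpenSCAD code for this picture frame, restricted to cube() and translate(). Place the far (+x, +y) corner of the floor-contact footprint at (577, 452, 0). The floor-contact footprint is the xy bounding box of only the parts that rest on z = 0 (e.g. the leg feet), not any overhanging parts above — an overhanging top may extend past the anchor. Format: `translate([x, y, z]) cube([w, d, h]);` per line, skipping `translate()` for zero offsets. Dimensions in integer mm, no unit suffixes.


translate([248, 416, 0]) cube([80, 36, 783]);
translate([497, 416, 0]) cube([80, 36, 783]);
translate([328, 416, 0]) cube([169, 36, 80]);
translate([328, 416, 703]) cube([169, 36, 80]);


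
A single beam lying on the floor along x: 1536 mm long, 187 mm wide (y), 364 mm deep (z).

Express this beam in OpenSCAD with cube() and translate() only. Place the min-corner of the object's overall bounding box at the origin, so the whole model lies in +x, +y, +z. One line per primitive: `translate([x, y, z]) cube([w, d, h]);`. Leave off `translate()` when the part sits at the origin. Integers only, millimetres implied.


cube([1536, 187, 364]);


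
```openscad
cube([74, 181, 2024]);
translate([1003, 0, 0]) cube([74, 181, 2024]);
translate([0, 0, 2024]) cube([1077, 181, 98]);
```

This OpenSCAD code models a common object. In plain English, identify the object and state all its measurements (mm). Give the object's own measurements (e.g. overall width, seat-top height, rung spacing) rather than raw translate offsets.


A door frame. The clear opening is 929 mm wide and 2024 mm high. Two 74 mm wide jambs, 181 mm deep, stand either side of the opening from the floor to the top of the opening. A 98 mm thick head sits across the top of both jambs, spanning the full outside width of the frame.


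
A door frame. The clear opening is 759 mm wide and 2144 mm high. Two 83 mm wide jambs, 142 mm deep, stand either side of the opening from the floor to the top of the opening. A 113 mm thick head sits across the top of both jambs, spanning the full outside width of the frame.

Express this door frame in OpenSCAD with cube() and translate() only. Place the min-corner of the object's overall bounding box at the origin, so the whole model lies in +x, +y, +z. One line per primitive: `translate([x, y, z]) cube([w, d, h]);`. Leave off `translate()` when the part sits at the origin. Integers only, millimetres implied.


cube([83, 142, 2144]);
translate([842, 0, 0]) cube([83, 142, 2144]);
translate([0, 0, 2144]) cube([925, 142, 113]);


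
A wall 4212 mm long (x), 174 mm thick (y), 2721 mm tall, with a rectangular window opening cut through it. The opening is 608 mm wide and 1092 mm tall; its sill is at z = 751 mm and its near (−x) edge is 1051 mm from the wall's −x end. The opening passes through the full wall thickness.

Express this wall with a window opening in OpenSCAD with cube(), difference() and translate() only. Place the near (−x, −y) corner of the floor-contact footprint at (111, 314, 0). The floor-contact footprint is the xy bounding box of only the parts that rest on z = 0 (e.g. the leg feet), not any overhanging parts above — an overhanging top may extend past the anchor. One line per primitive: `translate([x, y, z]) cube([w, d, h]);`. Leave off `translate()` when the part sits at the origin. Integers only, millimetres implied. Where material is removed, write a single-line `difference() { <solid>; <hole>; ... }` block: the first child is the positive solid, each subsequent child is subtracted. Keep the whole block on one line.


difference() { translate([111, 314, 0]) cube([4212, 174, 2721]); translate([1162, 314, 751]) cube([608, 174, 1092]); }


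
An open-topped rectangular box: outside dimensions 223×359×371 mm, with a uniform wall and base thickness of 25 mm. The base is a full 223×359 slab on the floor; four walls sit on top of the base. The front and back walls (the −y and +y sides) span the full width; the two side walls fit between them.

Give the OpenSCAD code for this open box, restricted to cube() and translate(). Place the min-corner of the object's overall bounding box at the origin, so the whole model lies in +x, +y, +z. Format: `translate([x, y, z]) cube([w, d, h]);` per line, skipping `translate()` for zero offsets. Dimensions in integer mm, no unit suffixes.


cube([223, 359, 25]);
translate([0, 0, 25]) cube([223, 25, 346]);
translate([0, 334, 25]) cube([223, 25, 346]);
translate([0, 25, 25]) cube([25, 309, 346]);
translate([198, 25, 25]) cube([25, 309, 346]);


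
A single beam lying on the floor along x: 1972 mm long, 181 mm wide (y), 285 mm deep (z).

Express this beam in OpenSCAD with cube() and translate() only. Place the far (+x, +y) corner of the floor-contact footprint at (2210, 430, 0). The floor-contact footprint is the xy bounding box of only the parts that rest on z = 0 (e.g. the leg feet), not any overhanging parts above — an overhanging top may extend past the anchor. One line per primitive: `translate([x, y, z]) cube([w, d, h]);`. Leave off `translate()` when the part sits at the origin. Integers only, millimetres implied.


translate([238, 249, 0]) cube([1972, 181, 285]);


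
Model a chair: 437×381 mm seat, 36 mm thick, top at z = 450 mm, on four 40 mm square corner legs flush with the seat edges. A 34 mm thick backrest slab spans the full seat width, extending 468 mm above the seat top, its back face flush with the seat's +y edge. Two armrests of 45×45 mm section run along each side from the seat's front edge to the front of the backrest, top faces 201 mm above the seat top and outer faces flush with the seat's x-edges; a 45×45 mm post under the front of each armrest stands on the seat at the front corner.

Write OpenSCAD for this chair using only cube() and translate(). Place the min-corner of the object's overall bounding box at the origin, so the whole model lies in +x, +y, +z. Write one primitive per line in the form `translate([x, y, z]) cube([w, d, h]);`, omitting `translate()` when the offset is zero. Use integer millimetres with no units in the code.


translate([0, 0, 414]) cube([437, 381, 36]);
cube([40, 40, 414]);
translate([397, 0, 0]) cube([40, 40, 414]);
translate([0, 341, 0]) cube([40, 40, 414]);
translate([397, 341, 0]) cube([40, 40, 414]);
translate([0, 347, 450]) cube([437, 34, 468]);
translate([0, 0, 606]) cube([45, 347, 45]);
translate([392, 0, 606]) cube([45, 347, 45]);
translate([0, 0, 450]) cube([45, 45, 156]);
translate([392, 0, 450]) cube([45, 45, 156]);


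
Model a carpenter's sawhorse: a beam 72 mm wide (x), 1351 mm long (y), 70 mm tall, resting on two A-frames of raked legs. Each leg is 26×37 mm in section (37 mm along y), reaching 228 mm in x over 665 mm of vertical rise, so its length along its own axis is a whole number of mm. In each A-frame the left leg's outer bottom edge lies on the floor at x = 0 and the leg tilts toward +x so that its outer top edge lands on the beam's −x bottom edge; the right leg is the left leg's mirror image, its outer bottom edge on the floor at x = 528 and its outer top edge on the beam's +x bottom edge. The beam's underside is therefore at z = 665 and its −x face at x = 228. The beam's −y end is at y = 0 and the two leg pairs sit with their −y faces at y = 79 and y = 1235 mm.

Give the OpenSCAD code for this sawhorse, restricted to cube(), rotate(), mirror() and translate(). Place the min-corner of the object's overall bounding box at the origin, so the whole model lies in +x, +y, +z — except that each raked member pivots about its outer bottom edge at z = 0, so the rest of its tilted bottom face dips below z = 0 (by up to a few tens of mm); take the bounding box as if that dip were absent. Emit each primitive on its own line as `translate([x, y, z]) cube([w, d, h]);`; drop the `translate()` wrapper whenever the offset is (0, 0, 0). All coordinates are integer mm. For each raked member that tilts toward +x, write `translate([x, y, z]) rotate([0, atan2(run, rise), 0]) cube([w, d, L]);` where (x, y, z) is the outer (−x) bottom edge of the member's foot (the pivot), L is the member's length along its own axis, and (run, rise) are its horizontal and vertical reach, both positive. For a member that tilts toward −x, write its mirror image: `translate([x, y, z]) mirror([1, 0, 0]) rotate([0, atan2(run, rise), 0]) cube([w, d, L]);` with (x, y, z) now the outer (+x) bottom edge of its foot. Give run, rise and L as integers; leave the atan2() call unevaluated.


translate([228, 0, 665]) cube([72, 1351, 70]);
translate([0, 79, 0]) rotate([0, atan2(228, 665), 0]) cube([26, 37, 703]);
translate([528, 79, 0]) mirror([1, 0, 0]) rotate([0, atan2(228, 665), 0]) cube([26, 37, 703]);
translate([0, 1235, 0]) rotate([0, atan2(228, 665), 0]) cube([26, 37, 703]);
translate([528, 1235, 0]) mirror([1, 0, 0]) rotate([0, atan2(228, 665), 0]) cube([26, 37, 703]);


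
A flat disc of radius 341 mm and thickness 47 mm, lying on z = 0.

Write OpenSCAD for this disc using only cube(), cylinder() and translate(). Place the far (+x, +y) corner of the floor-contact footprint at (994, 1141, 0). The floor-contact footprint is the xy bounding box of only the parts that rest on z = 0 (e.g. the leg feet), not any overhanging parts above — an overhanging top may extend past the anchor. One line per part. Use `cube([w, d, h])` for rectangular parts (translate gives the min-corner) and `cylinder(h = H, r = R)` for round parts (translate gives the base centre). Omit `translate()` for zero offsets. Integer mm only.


translate([653, 800, 0]) cylinder(h = 47, r = 341);


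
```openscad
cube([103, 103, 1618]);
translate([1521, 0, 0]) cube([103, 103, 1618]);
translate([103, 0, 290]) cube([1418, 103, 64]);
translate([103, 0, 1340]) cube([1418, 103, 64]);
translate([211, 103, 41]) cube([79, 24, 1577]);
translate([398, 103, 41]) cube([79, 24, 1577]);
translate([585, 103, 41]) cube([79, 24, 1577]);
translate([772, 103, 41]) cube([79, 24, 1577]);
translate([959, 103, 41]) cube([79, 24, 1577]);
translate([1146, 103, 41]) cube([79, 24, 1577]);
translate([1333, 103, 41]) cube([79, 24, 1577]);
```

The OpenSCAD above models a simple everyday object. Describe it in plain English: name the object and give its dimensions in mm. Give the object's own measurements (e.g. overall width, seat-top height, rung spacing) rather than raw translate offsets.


A fence section. Two 103×103 mm posts, 1618 mm tall, stand on the floor with a clear span of 1418 mm between their inner faces. Two horizontal rails of 103×64 mm section span the gap between the posts with their undersides at z = 290 mm and z = 1340 mm, flush with the posts' −y face. 7 pickets, each 79 mm wide, 24 mm thick and 1577 mm tall, are fixed to the +y face of the rails with their bottoms at z = 41 mm, spaced across the span with a 108 mm gap after the −x post and between neighbouring pickets, with 109 mm left before the +x post.


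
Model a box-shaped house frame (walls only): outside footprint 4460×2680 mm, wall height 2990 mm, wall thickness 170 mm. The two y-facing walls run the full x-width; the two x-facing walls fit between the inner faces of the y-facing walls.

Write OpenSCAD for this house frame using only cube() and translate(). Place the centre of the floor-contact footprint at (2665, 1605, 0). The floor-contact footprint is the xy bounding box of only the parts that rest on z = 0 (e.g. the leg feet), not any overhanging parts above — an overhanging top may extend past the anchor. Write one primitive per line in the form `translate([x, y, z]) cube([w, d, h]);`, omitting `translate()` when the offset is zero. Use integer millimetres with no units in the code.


translate([435, 265, 0]) cube([4460, 170, 2990]);
translate([435, 2775, 0]) cube([4460, 170, 2990]);
translate([435, 435, 0]) cube([170, 2340, 2990]);
translate([4725, 435, 0]) cube([170, 2340, 2990]);


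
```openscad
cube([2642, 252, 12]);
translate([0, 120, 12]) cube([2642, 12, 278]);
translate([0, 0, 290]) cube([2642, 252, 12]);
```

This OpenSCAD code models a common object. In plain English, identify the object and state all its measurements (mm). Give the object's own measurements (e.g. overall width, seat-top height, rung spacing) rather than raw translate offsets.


An I-beam lying along x, 2642 mm long. Overall section height 302 mm. Two flanges 252 mm wide (y) and 12 mm thick, one on the floor and one at the top; a web 12 mm thick runs between them, centred on the flange width.


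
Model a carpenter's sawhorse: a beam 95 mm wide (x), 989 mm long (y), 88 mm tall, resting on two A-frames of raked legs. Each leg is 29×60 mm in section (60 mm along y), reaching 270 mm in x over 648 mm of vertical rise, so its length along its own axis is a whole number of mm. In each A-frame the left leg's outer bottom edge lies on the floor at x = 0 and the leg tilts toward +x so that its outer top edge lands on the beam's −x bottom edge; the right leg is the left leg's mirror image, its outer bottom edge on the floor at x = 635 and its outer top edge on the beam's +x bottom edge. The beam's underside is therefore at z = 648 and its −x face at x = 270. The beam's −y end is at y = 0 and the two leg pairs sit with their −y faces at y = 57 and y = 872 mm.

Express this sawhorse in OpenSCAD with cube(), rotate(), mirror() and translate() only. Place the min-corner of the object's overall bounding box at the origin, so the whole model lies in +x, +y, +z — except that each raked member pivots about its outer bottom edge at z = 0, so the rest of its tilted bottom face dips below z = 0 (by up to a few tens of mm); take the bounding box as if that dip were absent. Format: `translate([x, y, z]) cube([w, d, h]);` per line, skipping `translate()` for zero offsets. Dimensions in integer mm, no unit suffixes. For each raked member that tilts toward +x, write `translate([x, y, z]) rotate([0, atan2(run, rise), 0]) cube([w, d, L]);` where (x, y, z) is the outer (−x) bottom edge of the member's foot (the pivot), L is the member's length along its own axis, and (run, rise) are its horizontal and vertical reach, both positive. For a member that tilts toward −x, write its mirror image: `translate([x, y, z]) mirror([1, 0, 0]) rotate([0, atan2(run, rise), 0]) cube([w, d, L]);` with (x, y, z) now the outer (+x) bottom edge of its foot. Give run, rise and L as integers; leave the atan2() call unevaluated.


translate([270, 0, 648]) cube([95, 989, 88]);
translate([0, 57, 0]) rotate([0, atan2(270, 648), 0]) cube([29, 60, 702]);
translate([635, 57, 0]) mirror([1, 0, 0]) rotate([0, atan2(270, 648), 0]) cube([29, 60, 702]);
translate([0, 872, 0]) rotate([0, atan2(270, 648), 0]) cube([29, 60, 702]);
translate([635, 872, 0]) mirror([1, 0, 0]) rotate([0, atan2(270, 648), 0]) cube([29, 60, 702]);


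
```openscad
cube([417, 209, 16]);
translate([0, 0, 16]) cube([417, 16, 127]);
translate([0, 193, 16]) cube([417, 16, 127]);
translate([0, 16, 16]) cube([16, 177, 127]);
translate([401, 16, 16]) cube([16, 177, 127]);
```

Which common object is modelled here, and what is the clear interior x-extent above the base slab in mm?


An open box. The internal width is 385 mm.

A 417×209 base slab with four walls standing on it — an open box. The base is 417 mm wide and the walls are 16 mm thick, so the internal width is 417 − 2 × 16 = 385 mm.


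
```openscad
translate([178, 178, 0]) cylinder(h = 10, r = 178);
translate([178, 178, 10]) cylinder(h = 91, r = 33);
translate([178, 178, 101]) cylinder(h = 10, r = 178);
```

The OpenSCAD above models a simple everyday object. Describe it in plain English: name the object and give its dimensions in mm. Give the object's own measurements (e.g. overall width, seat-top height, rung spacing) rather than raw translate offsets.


A spool: two coaxial disc flanges of radius 178 mm and thickness 10 mm, joined by a core cylinder of radius 33 mm and height 91 mm. The lower flange rests on z = 0 and the three cylinders share a vertical axis.


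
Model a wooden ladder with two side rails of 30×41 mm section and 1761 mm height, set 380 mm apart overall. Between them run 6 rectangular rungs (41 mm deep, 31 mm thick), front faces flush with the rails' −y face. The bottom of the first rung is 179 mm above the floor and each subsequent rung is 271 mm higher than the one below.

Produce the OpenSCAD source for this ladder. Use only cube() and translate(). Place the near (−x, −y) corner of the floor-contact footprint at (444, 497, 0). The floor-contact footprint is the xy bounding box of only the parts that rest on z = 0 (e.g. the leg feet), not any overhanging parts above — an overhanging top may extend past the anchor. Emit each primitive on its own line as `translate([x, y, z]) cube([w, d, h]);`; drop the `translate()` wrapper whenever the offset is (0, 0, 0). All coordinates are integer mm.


translate([444, 497, 0]) cube([30, 41, 1761]);
translate([794, 497, 0]) cube([30, 41, 1761]);
translate([474, 497, 179]) cube([320, 41, 31]);
translate([474, 497, 450]) cube([320, 41, 31]);
translate([474, 497, 721]) cube([320, 41, 31]);
translate([474, 497, 992]) cube([320, 41, 31]);
translate([474, 497, 1263]) cube([320, 41, 31]);
translate([474, 497, 1534]) cube([320, 41, 31]);


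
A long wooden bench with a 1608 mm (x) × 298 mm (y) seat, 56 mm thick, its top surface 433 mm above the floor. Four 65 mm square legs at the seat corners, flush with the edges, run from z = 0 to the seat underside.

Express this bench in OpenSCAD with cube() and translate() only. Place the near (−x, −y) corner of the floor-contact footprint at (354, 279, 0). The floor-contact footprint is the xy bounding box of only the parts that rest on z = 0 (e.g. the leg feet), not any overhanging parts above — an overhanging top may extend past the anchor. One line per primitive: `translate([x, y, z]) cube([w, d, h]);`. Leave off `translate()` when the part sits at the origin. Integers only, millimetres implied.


translate([354, 279, 377]) cube([1608, 298, 56]);
translate([354, 279, 0]) cube([65, 65, 377]);
translate([354, 512, 0]) cube([65, 65, 377]);
translate([1897, 279, 0]) cube([65, 65, 377]);
translate([1897, 512, 0]) cube([65, 65, 377]);


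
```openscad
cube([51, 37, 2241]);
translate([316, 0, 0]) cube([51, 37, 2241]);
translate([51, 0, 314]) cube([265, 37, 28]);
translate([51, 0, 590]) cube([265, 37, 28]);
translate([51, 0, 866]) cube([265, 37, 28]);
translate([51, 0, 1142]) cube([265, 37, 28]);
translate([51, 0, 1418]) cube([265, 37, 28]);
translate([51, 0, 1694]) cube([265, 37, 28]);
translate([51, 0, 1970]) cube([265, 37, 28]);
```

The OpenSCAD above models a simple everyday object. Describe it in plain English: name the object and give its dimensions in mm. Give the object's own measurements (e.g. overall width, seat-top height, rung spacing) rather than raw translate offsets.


A straight ladder. Two 51×37 mm vertical rails, 2241 mm tall, stand 367 mm apart (outside-to-outside) with their front faces coplanar on the −y side. 7 rungs, each 37 mm deep and 28 mm tall, span between the inner faces of the rails, front faces flush with the rails. The lowest rung's underside is at z = 314 mm and rungs are spaced 276 mm apart (underside to underside).


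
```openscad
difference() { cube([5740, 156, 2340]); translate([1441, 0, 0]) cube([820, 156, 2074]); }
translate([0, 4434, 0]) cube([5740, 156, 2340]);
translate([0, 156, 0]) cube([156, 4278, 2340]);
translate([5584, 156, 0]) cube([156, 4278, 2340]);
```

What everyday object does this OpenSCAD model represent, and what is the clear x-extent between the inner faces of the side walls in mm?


A single room. The interior width is 5428 mm.

Four walls enclosing a rectangle with a door in the front wall — a room. Outside width 5740 minus two 156 mm walls gives 5428 mm.


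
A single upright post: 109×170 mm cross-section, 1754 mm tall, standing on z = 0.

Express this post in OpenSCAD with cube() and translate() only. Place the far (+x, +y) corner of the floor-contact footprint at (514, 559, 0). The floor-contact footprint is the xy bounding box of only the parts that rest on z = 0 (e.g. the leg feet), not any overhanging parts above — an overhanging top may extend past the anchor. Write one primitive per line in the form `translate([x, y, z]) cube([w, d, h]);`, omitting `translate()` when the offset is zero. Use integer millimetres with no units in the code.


translate([405, 389, 0]) cube([109, 170, 1754]);


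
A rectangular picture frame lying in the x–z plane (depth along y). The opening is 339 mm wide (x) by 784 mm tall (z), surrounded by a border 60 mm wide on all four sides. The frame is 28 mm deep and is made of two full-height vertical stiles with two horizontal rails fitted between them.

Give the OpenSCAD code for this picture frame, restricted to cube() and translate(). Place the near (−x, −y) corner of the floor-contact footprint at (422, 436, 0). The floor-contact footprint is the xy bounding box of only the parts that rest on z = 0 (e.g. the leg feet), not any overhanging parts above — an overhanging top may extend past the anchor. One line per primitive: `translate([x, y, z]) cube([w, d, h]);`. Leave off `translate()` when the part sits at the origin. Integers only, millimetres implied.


translate([422, 436, 0]) cube([60, 28, 904]);
translate([821, 436, 0]) cube([60, 28, 904]);
translate([482, 436, 0]) cube([339, 28, 60]);
translate([482, 436, 844]) cube([339, 28, 60]);


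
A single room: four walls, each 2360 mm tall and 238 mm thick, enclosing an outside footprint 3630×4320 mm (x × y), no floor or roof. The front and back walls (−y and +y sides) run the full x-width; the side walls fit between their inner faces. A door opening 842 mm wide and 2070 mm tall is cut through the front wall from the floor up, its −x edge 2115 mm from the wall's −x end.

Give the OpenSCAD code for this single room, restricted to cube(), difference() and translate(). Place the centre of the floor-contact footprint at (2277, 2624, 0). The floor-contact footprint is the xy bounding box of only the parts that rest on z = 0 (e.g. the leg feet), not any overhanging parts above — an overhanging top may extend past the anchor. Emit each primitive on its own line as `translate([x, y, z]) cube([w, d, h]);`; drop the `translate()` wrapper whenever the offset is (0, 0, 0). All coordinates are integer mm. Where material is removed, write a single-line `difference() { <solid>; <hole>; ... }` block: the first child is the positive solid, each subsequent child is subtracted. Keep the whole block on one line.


difference() { translate([462, 464, 0]) cube([3630, 238, 2360]); translate([2577, 464, 0]) cube([842, 238, 2070]); }
translate([462, 4546, 0]) cube([3630, 238, 2360]);
translate([462, 702, 0]) cube([238, 3844, 2360]);
translate([3854, 702, 0]) cube([238, 3844, 2360]);


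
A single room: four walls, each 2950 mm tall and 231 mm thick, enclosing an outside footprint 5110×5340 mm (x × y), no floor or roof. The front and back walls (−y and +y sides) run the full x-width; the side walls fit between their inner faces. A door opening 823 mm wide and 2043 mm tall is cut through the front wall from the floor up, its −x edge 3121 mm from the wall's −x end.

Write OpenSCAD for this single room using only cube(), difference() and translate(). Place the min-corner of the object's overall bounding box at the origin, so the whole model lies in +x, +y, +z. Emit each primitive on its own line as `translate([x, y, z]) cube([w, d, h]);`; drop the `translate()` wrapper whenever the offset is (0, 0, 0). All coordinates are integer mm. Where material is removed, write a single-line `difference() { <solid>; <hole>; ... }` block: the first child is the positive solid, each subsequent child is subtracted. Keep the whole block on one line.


difference() { cube([5110, 231, 2950]); translate([3121, 0, 0]) cube([823, 231, 2043]); }
translate([0, 5109, 0]) cube([5110, 231, 2950]);
translate([0, 231, 0]) cube([231, 4878, 2950]);
translate([4879, 231, 0]) cube([231, 4878, 2950]);


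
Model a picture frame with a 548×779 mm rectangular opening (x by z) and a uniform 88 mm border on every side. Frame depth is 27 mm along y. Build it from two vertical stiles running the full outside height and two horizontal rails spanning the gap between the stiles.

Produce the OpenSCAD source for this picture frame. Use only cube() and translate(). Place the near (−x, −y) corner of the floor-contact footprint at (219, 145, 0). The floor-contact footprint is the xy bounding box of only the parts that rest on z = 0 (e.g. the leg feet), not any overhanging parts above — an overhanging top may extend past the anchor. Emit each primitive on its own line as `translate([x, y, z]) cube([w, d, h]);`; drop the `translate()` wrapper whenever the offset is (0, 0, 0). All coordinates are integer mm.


translate([219, 145, 0]) cube([88, 27, 955]);
translate([855, 145, 0]) cube([88, 27, 955]);
translate([307, 145, 0]) cube([548, 27, 88]);
translate([307, 145, 867]) cube([548, 27, 88]);


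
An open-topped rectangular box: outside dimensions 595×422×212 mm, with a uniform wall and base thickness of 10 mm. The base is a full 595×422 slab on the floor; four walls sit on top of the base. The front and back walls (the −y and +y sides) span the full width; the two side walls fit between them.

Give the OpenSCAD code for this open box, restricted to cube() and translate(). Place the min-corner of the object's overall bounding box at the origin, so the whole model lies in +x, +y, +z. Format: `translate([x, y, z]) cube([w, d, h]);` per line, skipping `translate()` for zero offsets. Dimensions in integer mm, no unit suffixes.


cube([595, 422, 10]);
translate([0, 0, 10]) cube([595, 10, 202]);
translate([0, 412, 10]) cube([595, 10, 202]);
translate([0, 10, 10]) cube([10, 402, 202]);
translate([585, 10, 10]) cube([10, 402, 202]);


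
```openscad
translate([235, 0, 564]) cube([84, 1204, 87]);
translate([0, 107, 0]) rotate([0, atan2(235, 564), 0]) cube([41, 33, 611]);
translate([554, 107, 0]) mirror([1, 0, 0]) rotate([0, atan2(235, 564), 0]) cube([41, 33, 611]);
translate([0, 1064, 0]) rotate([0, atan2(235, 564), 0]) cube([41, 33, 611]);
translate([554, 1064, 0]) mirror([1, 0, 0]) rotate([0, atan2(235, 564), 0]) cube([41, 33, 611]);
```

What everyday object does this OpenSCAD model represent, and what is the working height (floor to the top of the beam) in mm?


A sawhorse. The overall height is 651 mm.

A beam across two mirrored pairs of raked legs — a sawhorse. The beam's underside is at z = 564 (matching the legs' vertical rise in atan2(235, 564)) and the beam is 87 mm tall, so its top is at 564 + 87 = 651 mm. The raked legs top out at the beam's underside, so that is the highest point.


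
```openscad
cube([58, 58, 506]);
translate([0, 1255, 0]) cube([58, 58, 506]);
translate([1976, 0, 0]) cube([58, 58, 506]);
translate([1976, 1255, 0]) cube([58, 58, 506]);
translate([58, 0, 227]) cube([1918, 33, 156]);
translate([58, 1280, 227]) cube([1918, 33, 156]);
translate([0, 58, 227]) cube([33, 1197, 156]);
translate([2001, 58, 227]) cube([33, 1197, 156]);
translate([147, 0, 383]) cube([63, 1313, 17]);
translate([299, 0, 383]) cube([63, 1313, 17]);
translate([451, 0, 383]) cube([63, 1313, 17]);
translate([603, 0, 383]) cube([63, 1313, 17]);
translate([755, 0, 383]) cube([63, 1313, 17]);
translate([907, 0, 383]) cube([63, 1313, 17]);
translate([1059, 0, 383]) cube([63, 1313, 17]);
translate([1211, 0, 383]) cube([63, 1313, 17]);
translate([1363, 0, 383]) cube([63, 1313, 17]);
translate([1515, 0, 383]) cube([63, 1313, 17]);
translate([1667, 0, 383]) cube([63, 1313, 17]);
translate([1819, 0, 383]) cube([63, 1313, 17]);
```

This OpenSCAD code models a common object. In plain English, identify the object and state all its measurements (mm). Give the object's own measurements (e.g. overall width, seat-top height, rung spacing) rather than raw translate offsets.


A bed frame 2034 mm long (x) by 1313 mm wide (y). Four 58×58 mm corner posts, 506 mm tall, at the corners of the footprint. Four rails of 33 mm thickness and 156 mm height run between adjacent posts with their undersides at z = 227 mm, their outer faces flush with the outside of the frame (the two x-running rails run between the posts' inner faces; the two y-running rails run between the posts' inner faces). 12 slats, each 63 mm wide (x) and 17 mm thick, lie across the top of the two x-running rails, running the full 1313 mm width of the frame in y; along x they sit between the end posts with a 89 mm gap after the −x posts and between neighbouring slats, leaving 94 mm before the +x posts.


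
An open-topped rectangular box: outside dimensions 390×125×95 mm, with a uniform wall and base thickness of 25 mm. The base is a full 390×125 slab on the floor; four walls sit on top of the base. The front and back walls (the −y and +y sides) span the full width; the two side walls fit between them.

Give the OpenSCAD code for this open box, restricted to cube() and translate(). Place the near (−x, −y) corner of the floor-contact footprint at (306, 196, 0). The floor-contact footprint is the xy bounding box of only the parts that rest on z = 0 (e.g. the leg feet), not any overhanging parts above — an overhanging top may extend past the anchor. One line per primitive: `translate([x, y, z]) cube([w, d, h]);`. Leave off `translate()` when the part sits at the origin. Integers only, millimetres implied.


translate([306, 196, 0]) cube([390, 125, 25]);
translate([306, 196, 25]) cube([390, 25, 70]);
translate([306, 296, 25]) cube([390, 25, 70]);
translate([306, 221, 25]) cube([25, 75, 70]);
translate([671, 221, 25]) cube([25, 75, 70]);


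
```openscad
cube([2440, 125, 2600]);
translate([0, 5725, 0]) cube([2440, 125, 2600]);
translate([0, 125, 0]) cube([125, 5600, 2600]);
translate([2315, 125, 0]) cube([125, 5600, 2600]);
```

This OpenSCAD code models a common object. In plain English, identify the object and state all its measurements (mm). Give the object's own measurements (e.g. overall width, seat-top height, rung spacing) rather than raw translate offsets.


The wall frame of a small rectangular building: four walls, each 2600 mm tall and 125 mm thick, enclosing a footprint 2440 mm (x) by 5850 mm (y) outside-to-outside, with no floor or roof. The front and back walls (the −y and +y sides) span the full width; the two side walls fit between them.


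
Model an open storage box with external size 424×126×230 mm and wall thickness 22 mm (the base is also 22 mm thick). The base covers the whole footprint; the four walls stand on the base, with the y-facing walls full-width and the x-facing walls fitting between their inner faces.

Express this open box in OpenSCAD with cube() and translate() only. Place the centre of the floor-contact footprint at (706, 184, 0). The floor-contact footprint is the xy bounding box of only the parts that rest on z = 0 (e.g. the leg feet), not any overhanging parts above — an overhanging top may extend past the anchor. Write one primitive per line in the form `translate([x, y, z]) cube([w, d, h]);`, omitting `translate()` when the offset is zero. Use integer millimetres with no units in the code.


translate([494, 121, 0]) cube([424, 126, 22]);
translate([494, 121, 22]) cube([424, 22, 208]);
translate([494, 225, 22]) cube([424, 22, 208]);
translate([494, 143, 22]) cube([22, 82, 208]);
translate([896, 143, 22]) cube([22, 82, 208]);


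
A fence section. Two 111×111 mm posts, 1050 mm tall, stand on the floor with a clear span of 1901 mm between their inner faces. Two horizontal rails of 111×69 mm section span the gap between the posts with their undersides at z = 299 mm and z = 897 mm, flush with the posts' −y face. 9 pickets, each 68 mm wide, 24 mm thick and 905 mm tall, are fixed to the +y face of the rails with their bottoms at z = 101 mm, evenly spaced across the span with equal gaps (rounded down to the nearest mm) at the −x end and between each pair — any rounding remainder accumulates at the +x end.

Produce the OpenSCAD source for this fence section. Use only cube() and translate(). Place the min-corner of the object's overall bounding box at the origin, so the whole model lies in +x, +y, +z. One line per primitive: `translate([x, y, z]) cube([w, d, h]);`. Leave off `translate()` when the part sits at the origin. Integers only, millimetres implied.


cube([111, 111, 1050]);
translate([2012, 0, 0]) cube([111, 111, 1050]);
translate([111, 0, 299]) cube([1901, 111, 69]);
translate([111, 0, 897]) cube([1901, 111, 69]);
translate([239, 111, 101]) cube([68, 24, 905]);
translate([435, 111, 101]) cube([68, 24, 905]);
translate([631, 111, 101]) cube([68, 24, 905]);
translate([827, 111, 101]) cube([68, 24, 905]);
translate([1023, 111, 101]) cube([68, 24, 905]);
translate([1219, 111, 101]) cube([68, 24, 905]);
translate([1415, 111, 101]) cube([68, 24, 905]);
translate([1611, 111, 101]) cube([68, 24, 905]);
translate([1807, 111, 101]) cube([68, 24, 905]);


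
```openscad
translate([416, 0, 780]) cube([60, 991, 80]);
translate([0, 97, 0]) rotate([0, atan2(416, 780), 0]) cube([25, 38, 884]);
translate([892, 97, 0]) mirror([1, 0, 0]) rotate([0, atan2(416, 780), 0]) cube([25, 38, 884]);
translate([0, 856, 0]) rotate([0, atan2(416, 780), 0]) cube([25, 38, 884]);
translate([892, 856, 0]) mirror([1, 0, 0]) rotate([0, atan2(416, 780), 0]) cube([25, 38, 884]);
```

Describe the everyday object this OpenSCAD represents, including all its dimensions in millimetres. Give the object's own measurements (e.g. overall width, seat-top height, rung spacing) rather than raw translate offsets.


A sawhorse. A 60×991×80 mm beam (x, y, z) sits on two A-frame leg pairs. Each pair is two raked legs of 25×38 mm section (38 mm along y) splaying symmetrically in x. Each leg rises 780 mm vertically over 416 mm of horizontal reach and is 884 mm long along its own axis. Every leg's outer bottom edge rests on the floor and its outer top edge meets a bottom edge of the beam — the left legs (tilting toward +x) meet the beam's −x bottom edge, the right legs (their mirror images, tilting toward −x) meet its +x bottom edge — so the leg tops tuck under the beam, the beam's underside is 780 mm above the floor, and the feet are 892 mm apart outside-to-outside with the beam centred between them. The two leg pairs are set in 97 mm from either end of the beam.


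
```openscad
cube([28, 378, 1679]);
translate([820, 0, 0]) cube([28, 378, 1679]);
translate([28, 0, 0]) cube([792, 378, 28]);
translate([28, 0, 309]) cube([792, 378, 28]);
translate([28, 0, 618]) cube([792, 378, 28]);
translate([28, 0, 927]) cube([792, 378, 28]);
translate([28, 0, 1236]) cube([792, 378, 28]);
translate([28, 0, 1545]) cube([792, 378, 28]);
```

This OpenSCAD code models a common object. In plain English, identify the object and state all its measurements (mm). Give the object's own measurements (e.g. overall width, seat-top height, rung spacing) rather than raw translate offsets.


An open bookshelf. Two side panels, each 28 mm thick, 378 mm deep and 1679 mm tall, stand 848 mm apart (outside-to-outside). Between them sit 6 shelves, each 28 mm thick and 378 mm deep, spanning the full gap between the sides. The bottom shelf rests on the floor (its underside at z = 0) and the clear gap between one shelf's top and the next shelf's underside is 281 mm.


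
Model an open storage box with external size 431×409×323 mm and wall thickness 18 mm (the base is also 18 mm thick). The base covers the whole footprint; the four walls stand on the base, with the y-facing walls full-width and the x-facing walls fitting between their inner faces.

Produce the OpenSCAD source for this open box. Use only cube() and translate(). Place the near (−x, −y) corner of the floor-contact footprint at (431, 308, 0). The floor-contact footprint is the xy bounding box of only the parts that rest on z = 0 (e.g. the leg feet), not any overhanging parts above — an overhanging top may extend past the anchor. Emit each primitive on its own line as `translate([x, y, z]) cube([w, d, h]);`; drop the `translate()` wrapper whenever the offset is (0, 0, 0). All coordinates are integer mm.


translate([431, 308, 0]) cube([431, 409, 18]);
translate([431, 308, 18]) cube([431, 18, 305]);
translate([431, 699, 18]) cube([431, 18, 305]);
translate([431, 326, 18]) cube([18, 373, 305]);
translate([844, 326, 18]) cube([18, 373, 305]);
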